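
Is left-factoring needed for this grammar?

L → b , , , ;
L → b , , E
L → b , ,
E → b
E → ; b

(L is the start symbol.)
Yes, L has productions with common prefix 'b , ,'

Left-factoring is needed when two productions for the same non-terminal
share a common prefix on the right-hand side.

Productions for L:
  L → b , , , ;
  L → b , , E
  L → b , ,
Productions for E:
  E → b
  E → ; b

Found common prefix 'b , ,' in productions for L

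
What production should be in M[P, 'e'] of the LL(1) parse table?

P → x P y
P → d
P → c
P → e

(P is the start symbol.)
P → e

To find M[P, 'e'], we find productions for P where 'e' is in the predict set (PREDICT(N → α) = (FIRST(α) \ {ε}) ∪ (FOLLOW(N) if α ⇒* ε)).

P → x P y: PREDICT = { 'x' }
P → d: PREDICT = { 'd' }
P → c: PREDICT = { 'c' }
P → e: PREDICT = { 'e' }
  'e' is in predict set, so this production goes in M[P, 'e']

M[P, 'e'] = P → e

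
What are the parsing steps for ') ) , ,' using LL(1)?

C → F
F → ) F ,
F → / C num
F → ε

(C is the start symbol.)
LL(1) parsing maintains a stack (initially the start symbol over $) and the input. At each step: if the stack top is a terminal, match it against the current input token; if it is a non-terminal N, replace it with the RHS of M[N, lookahead] (the unique production whose predict set contains the lookahead).

Stack is shown with the top on the left.

Stack      Input      Action
----------------------------
C $        ) ) , , $  output C → F
F $        ) ) , , $  output F → ) F ,
) F , $    ) ) , , $  match ')'
F , $      ) , , $    output F → ) F ,
) F , , $  ) , , $    match ')'
F , , $    , , $      output F → ε
, , $      , , $      match ','
, $        , $        match ','
$          $          accept

The string is accepted.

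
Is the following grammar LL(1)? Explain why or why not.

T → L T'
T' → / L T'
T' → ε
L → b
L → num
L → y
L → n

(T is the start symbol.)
Yes, the grammar is LL(1).

A grammar is LL(1) if for each non-terminal N with multiple productions, the predict sets of those productions are pairwise disjoint, where PREDICT(N → α) = (FIRST(α) \ {ε}) ∪ (FOLLOW(N) if α ⇒* ε).

Relevant sets:
  FOLLOW(T') = { $ }

For T':
  PREDICT(T' → '/' L T') = { '/' }
  PREDICT(T' → ε) = { $ }
For L:
  PREDICT(L → b) = { 'b' }
  PREDICT(L → num) = { 'num' }
  PREDICT(L → y) = { 'y' }
  PREDICT(L → n) = { 'n' }
T has a single production, so nothing to check there.

All predict sets are disjoint. The grammar IS LL(1).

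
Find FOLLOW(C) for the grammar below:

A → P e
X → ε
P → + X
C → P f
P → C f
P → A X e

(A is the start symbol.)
{ 'f' }

In P → C f: C is followed by f, add FIRST(f) \ {ε} = { 'f' }

Taking the union: FOLLOW(C) = { 'f' }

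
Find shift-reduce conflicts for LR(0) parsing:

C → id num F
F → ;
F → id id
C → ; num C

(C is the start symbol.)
No shift-reduce conflicts

A shift-reduce conflict occurs when an LR(0) state has both:
  - a complete (reduce) item [A → α .] (dot at the end), and
  - a shift item [B → β . c γ] (dot before a terminal).

Augment with C' → C and build the canonical LR(0) collection (I0 = CLOSURE({[C' → . C]}), then GOTO on every symbol after a dot until no new states appear). It has 11 states:
  I0: { [C → . ; num C], [C → . id num F], [C' → . C] }  — shift
  I1: { [C → ; . num C] }  — shift
  I2: { [C' → C .] }  — accept
  I3: { [C → id . num F] }  — shift
  I4: { [C → id num . F], [F → . ;], [F → . id id] }  — shift
  I5: { [F → ; .] }  — reduce
  I6: { [C → id num F .] }  — reduce
  I7: { [F → id . id] }  — shift
  I8: { [F → id id .] }  — reduce
  I9: { [C → . ; num C], [C → . id num F], [C → ; num . C] }  — shift
  I10: { [C → ; num C .] }  — reduce

No state contains both a complete item and a shift item.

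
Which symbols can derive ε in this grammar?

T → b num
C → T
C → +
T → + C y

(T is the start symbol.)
A non-terminal is nullable if it can derive ε (the empty string): either it has an ε-production, or it has a production whose right-hand side consists entirely of nullable non-terminals.

There are no ε-productions, so no non-terminal can derive ε.
No non-terminals are nullable.

Answer: None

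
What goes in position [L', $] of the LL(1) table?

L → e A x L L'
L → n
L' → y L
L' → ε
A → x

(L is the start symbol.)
To find M[L', $], we find productions for L' where $ is in the predict set (PREDICT(N → α) = (FIRST(α) \ {ε}) ∪ (FOLLOW(N) if α ⇒* ε)).

Relevant sets:
  FOLLOW(L') = { $, 'y' }

L' → y L: PREDICT = { 'y' }
L' → ε: PREDICT = { $, 'y' }
  $ is in predict set, so this production goes in M[L', $]

M[L', $] = L' → ε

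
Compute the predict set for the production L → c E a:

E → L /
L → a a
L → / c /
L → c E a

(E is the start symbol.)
{ 'c' }

PREDICT(L → c E a) = (FIRST(RHS) \ {ε}) ∪ (FOLLOW(L) if ε ∈ FIRST(RHS), i.e. RHS ⇒* ε)
FIRST(c E a) = { 'c' }
ε ∉ FIRST(c E a), so FOLLOW(L) is not added.
PREDICT(L → c E a) = { 'c' }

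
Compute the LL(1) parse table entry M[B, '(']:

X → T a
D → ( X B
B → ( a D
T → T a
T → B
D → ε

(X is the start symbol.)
To find M[B, '('], we find productions for B where '(' is in the predict set (PREDICT(N → α) = (FIRST(α) \ {ε}) ∪ (FOLLOW(N) if α ⇒* ε)).

B → ( a D: PREDICT = { '(' }
  '(' is in predict set, so this production goes in M[B, '(']

M[B, '('] = B → ( a D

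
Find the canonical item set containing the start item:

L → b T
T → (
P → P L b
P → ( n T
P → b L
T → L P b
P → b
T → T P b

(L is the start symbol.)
First, augment the grammar with L' → L
I₀ = CLOSURE({ [L' → . L] }):
  [L' → . L] has the dot before L: add [L → . b T]
No further items can be added.

I₀ = { [L → . b T], [L' → . L] }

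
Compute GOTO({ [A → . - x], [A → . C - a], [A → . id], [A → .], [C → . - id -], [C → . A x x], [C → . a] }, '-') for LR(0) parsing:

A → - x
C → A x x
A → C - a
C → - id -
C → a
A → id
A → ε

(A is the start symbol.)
GOTO(I, '-') = CLOSURE({ [A → αX.β] : [A → α.Xβ] ∈ I, X = '-' })

Items with dot before '-', with the dot advanced:
  [A → . - x] → [A → - . x]
  [C → . - id -] → [C → - . id -]
Closure adds nothing (no advanced item has the dot before a non-terminal).

GOTO = { [A → - . x], [C → - . id -] }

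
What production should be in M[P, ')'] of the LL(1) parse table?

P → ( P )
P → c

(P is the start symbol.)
Empty (error entry)

To find M[P, ')'], we find productions for P where ')' is in the predict set (PREDICT(N → α) = (FIRST(α) \ {ε}) ∪ (FOLLOW(N) if α ⇒* ε)).

P → ( P ): PREDICT = { '(' }
P → c: PREDICT = { 'c' }

M[P, ')'] is empty (no production applies)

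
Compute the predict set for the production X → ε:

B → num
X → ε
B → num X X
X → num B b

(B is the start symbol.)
{ $, 'b', 'num' }

PREDICT(X → ε) = (FIRST(RHS) \ {ε}) ∪ (FOLLOW(X) if ε ∈ FIRST(RHS), i.e. RHS ⇒* ε)
The right-hand side is ε (FIRST(ε) = { ε }), so the predict set is FOLLOW(X) = { $, 'b', 'num' }
PREDICT(X → ε) = { $, 'b', 'num' }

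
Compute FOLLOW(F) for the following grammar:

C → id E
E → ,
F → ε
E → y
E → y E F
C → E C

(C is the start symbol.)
To compute FOLLOW(F), find every occurrence of F on a right-hand side N → α F β: add FIRST(β) \ {ε}, and if β is empty or nullable also add FOLLOW(N). Iterate to a fixed point.

In E → y E F: F is at the end, add FOLLOW(E)

The FOLLOW sets referred to above (computed the same way, to a fixed point):
  FOLLOW(E) = { $, ',', 'id', 'y' }

Taking the union: FOLLOW(F) = { $, ',', 'id', 'y' }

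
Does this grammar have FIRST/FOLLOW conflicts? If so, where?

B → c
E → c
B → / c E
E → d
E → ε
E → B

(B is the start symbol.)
Nullable non-terminals: E.
FIRST sets used below: FIRST(B) = { '/', 'c' }

E: nullable alternative(s) E → ε; FOLLOW(E) = { $ }
  E → c: FIRST \ {ε} = { 'c' } — disjoint from FOLLOW(E)
  E → d: FIRST \ {ε} = { 'd' } — disjoint from FOLLOW(E)
  E → ε: FIRST \ {ε} = { } — this is the only nullable alternative, skip
  E → B: FIRST \ {ε} = { '/', 'c' } — disjoint from FOLLOW(E)

B has no nullable alternative, so no FIRST/FOLLOW check is needed there.

No FIRST/FOLLOW conflicts found.

Answer: No FIRST/FOLLOW conflicts.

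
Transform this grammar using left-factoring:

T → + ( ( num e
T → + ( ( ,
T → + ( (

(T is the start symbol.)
Left-factoring transforms A → αβ₁ | αβ₂ into A → αA' and A' → β₁ | β₂
(α is the longest common prefix among the alternatives). Repeat until
no nonterminal has two alternatives with a common prefix.

Round 1: T has alternatives sharing prefix '+ ( ('. Introduce T': T → + ( ( T'
  Add: T' → num e
  Add: T' → ,
  Add: T' → ε

No remaining common prefixes — done.

Resulting grammar:
T → + ( ( T'
T' → num e
T' → ,
T' → ε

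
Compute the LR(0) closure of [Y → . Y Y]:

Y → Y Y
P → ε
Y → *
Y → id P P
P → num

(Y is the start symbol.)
{ [Y → . *], [Y → . Y Y], [Y → . id P P] }

To compute CLOSURE, for each item [A → α.Bβ] where B is a non-terminal, add [B → .γ] for all productions B → γ; repeat for the newly added items until nothing changes.

Start with: [Y → . Y Y]
  [Y → . Y Y] has the dot before Y: add [Y → . *], [Y → . id P P]
No further items can be added.

CLOSURE = { [Y → . *], [Y → . Y Y], [Y → . id P P] }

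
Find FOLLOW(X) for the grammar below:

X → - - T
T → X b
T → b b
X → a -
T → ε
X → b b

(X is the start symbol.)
{ $, 'b' }

To compute FOLLOW(X), find every occurrence of X on a right-hand side N → α X β: add FIRST(β) \ {ε}, and if β is empty or nullable also add FOLLOW(N). Iterate to a fixed point.

X is the start symbol, so $ ∈ FOLLOW(X).
In T → X b: X is followed by b, add FIRST(b) \ {ε} = { 'b' }

Taking the union: FOLLOW(X) = { $, 'b' }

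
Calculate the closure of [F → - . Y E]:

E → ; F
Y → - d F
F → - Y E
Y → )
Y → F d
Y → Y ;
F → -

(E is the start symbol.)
{ [F → - . Y E], [F → . - Y E], [F → . -], [Y → . )], [Y → . - d F], [Y → . F d], [Y → . Y ;] }

Start with: [F → - . Y E]
  [F → - . Y E] has the dot before Y: add [Y → . - d F], [Y → . )], [Y → . F d], [Y → . Y ;]
  [Y → . F d] has the dot before F: add [F → . - Y E], [F → . -]
No further items can be added.

CLOSURE = { [F → - . Y E], [F → . - Y E], [F → . -], [Y → . )], [Y → . - d F], [Y → . F d], [Y → . Y ;] }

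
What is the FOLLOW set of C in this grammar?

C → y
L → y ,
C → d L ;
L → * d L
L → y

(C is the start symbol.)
C is the start symbol, so $ ∈ FOLLOW(C).
C does not occur on any right-hand side.

Taking the union: FOLLOW(C) = { $ }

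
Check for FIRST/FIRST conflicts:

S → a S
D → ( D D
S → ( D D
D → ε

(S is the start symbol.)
No FIRST/FIRST conflicts.

Productions for S:
  S → a S: FIRST = { 'a' }
  S → ( D D: FIRST = { '(' }
Productions for D:
  D → ( D D: FIRST = { '(' }
  D → ε: FIRST = { ε }

All alternatives of each non-terminal have pairwise disjoint FIRST sets.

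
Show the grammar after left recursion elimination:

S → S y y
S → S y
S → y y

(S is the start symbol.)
S → y y S'
S' → y y S'
S' → y S'
S' → ε

S is directly left-recursive. The standard transformation for
  A → A α₁ | ... | A α_m | β₁ | ... | β_n
is
  A  → β₁ A' | ... | β_n A'
  A' → α₁ A' | ... | α_m A' | ε

S → y y becomes S → y y S'
S → S y y becomes S' → y y S'
S → S y becomes S' → y S'
Add S' → ε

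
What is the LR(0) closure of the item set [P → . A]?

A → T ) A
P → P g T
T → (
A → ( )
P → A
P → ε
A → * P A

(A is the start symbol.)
Start with: [P → . A]
  [P → . A] has the dot before A: add [A → . T ) A], [A → . ( )], [A → . * P A]
  [A → . T ) A] has the dot before T: add [T → . (]
No further items can be added.

CLOSURE = { [A → . ( )], [A → . * P A], [A → . T ) A], [P → . A], [T → . (] }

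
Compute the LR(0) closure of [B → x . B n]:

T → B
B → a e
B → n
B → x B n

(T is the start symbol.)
{ [B → . a e], [B → . n], [B → . x B n], [B → x . B n] }

To compute CLOSURE, for each item [A → α.Bβ] where B is a non-terminal, add [B → .γ] for all productions B → γ; repeat for the newly added items until nothing changes.

Start with: [B → x . B n]
  [B → x . B n] has the dot before B: add [B → . a e], [B → . n], [B → . x B n]
No further items can be added.

CLOSURE = { [B → . a e], [B → . n], [B → . x B n], [B → x . B n] }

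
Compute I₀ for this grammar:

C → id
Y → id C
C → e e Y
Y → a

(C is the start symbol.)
First, augment the grammar with C' → C
I₀ = CLOSURE({ [C' → . C] }):
  [C' → . C] has the dot before C: add [C → . id], [C → . e e Y]
No further items can be added.

I₀ = { [C → . e e Y], [C → . id], [C' → . C] }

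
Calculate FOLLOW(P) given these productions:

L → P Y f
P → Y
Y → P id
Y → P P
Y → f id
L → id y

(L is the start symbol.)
{ 'f', 'id' }

To compute FOLLOW(P), find every occurrence of P on a right-hand side N → α P β: add FIRST(β) \ {ε}, and if β is empty or nullable also add FOLLOW(N). Iterate to a fixed point.

In L → P Y f: P is followed by Y f, add FIRST(Y f) \ {ε} = { 'f' }
In Y → P id: P is followed by id, add FIRST(id) \ {ε} = { 'id' }
In Y → P P: P is followed by P, add FIRST(P) \ {ε} = { 'f' }
In Y → P P: P is at the end, add FOLLOW(Y)

The FOLLOW sets referred to above (computed the same way, to a fixed point):
  FOLLOW(Y) = { 'f', 'id' }

Taking the union: FOLLOW(P) = { 'f', 'id' }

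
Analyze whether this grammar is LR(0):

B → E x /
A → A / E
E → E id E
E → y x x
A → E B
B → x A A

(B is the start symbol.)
A grammar is LR(0) if no state in the canonical LR(0) collection has:
  - both a shift item (dot before a terminal) and a complete item (shift-reduce conflict), or
  - two or more complete items (reduce-reduce conflict; the accept item [B' → B .] counts as a complete item here).

Augment with B' → B and build the canonical LR(0) collection (I0 = CLOSURE({[B' → . B]}), then GOTO on every symbol after a dot until no new states appear). It has 17 states:
  I0: { [B → . E x /], [B → . x A A], [B' → . B], [E → . E id E], [E → . y x x] }  — shift
  I1: { [B' → B .] }  — accept
  I2: { [B → E . x /], [E → E . id E] }  — shift
  I3: { [A → . A / E], [A → . E B], [B → x . A A], [E → . E id E], [E → . y x x] }  — shift
  I4: { [E → y . x x] }  — shift
  I5: { [E → y x . x] }  — shift
  I6: { [E → y x x .] }  — reduce
  I7: { [A → . A / E], [A → . E B], [A → A . / E], [B → x A . A], [E → . E id E], [E → . y x x] }  — shift
  I8: { [A → E . B], [B → . E x /], [B → . x A A], [E → . E id E], [E → . y x x], [E → E . id E] }  — shift
  I9: { [A → E B .] }  — reduce
  I10: { [E → . E id E], [E → . y x x], [E → E id . E] }  — shift
  I11: { [E → E . id E], [E → E id E .] }  — shift, reduce
  I12: { [A → A / . E], [E → . E id E], [E → . y x x] }  — shift
  I13: { [A → A . / E], [B → x A A .] }  — shift, reduce
  I14: { [A → A / E .], [E → E . id E] }  — shift, reduce
  I15: { [B → E x . /] }  — shift
  I16: { [B → E x / .] }  — reduce

Conflict in state I11:
  Shift-reduce conflict between [E → E id E .] and [E → E . id E]
So the grammar is NOT LR(0).

Answer: No. Shift-reduce conflict between [E → E id E .] and [E → E . id E]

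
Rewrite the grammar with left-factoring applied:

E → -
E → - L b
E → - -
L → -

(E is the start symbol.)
E → - E'
E' → ε
E' → L b
E' → -
L → -

Left-factoring transforms A → αβ₁ | αβ₂ into A → αA' and A' → β₁ | β₂
(α is the longest common prefix among the alternatives). Repeat until
no nonterminal has two alternatives with a common prefix.

Round 1: E has alternatives sharing prefix '-'. Introduce E': E → - E'
  Add: E' → ε
  Add: E' → L b
  Add: E' → -

No remaining common prefixes — done.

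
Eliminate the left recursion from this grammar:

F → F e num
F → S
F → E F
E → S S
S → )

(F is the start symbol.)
F is directly left-recursive. The standard transformation for
  A → A α₁ | ... | A α_m | β₁ | ... | β_n
is
  A  → β₁ A' | ... | β_n A'
  A' → α₁ A' | ... | α_m A' | ε

F → S becomes F → S F'
F → E F becomes F → E F F'
F → F e num becomes F' → e num F'
Add F' → ε

Productions for other non-terminals are unchanged:
  E → S S
  S → )

Resulting grammar:
F → S F'
F → E F F'
F' → e num F'
F' → ε
E → S S
S → )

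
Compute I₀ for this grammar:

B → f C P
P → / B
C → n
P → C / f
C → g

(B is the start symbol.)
{ [B → . f C P], [B' → . B] }

First, augment the grammar with B' → B
I₀ = CLOSURE({ [B' → . B] }):
  [B' → . B] has the dot before B: add [B → . f C P]
No further items can be added.

I₀ = { [B → . f C P], [B' → . B] }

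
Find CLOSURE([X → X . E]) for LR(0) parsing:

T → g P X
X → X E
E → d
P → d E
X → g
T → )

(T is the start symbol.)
{ [E → . d], [X → X . E] }

Start with: [X → X . E]
  [X → X . E] has the dot before E: add [E → . d]
No further items can be added.

CLOSURE = { [E → . d], [X → X . E] }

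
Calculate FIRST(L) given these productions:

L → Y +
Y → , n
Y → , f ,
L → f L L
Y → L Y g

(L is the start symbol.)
To compute FIRST(L), examine every production with L on the left-hand side, reading each right-hand side left to right until a non-nullable symbol is reached.

FIRST sets of the other non-terminals involved (by the same procedure, iterated to a fixed point):
  FIRST(Y) = { ',', 'f' }

From L → Y +:
  - Y is a non-terminal: add FIRST(Y) \ {ε} = { ',', 'f' }
    Y is not nullable, so stop
From L → f L L:
  - f is a terminal: add 'f' and stop

Collecting: FIRST(L) = { ',', 'f' }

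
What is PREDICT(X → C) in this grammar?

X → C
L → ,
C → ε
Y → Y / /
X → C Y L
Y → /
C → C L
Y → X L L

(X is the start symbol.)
PREDICT(X → C) = (FIRST(RHS) \ {ε}) ∪ (FOLLOW(X) if ε ∈ FIRST(RHS), i.e. RHS ⇒* ε)
FIRST(C) = { ',', ε }
FIRST(C) = { ',', ε }
ε ∈ FIRST(C) (the right-hand side is nullable), so add FOLLOW(X) = { $, ',' }
PREDICT(X → C) = { $, ',' }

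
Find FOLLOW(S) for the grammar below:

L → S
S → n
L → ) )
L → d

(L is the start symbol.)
{ $ }

To compute FOLLOW(S), find every occurrence of S on a right-hand side N → α S β: add FIRST(β) \ {ε}, and if β is empty or nullable also add FOLLOW(N). Iterate to a fixed point.

In L → S: S is at the end, add FOLLOW(L)

The FOLLOW sets referred to above (computed the same way, to a fixed point):
  FOLLOW(L) = { $ }

Taking the union: FOLLOW(S) = { $ }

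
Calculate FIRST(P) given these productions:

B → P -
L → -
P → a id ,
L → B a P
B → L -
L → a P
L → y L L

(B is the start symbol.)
{ 'a' }

To compute FIRST(P), examine every production with P on the left-hand side, reading each right-hand side left to right until a non-nullable symbol is reached.

From P → a id ,:
  - a is a terminal: add 'a' and stop

Collecting: FIRST(P) = { 'a' }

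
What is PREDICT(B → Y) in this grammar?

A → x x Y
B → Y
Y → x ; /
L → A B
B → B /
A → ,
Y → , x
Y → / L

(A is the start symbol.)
PREDICT(B → Y) = (FIRST(RHS) \ {ε}) ∪ (FOLLOW(B) if ε ∈ FIRST(RHS), i.e. RHS ⇒* ε)
FIRST(Y) = { ',', '/', 'x' }
FIRST(Y) = { ',', '/', 'x' }
ε ∉ FIRST(Y), so FOLLOW(B) is not added.
PREDICT(B → Y) = { ',', '/', 'x' }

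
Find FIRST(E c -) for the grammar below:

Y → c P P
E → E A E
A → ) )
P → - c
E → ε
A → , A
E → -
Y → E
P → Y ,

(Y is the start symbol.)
{ ')', ',', '-', 'c' }

FIRST sets of the non-terminals involved (from the grammar, by fixed-point iteration):
  FIRST(E) = { ')', ',', '-', ε }

To compute FIRST(E c -), process the symbols left to right:
Symbol E is a non-terminal. Add FIRST(E) \ {ε} = { ')', ',', '-' }
E is nullable (ε ∈ FIRST(E)), continue to the next symbol.
Symbol c is a terminal. Add 'c' and stop.
FIRST(E c -) = { ')', ',', '-', 'c' }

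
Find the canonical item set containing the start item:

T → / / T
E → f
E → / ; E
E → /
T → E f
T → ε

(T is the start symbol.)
{ [E → . / ; E], [E → . /], [E → . f], [T → . / / T], [T → . E f], [T → .], [T' → . T] }

First, augment the grammar with T' → T
I₀ = CLOSURE({ [T' → . T] }):
  [T' → . T] has the dot before T: add [T → . / / T], [T → . E f], [T → .]
  [T → . E f] has the dot before E: add [E → . f], [E → . / ; E], [E → . /]
No further items can be added.

I₀ = { [E → . / ; E], [E → . /], [E → . f], [T → . / / T], [T → . E f], [T → .], [T' → . T] }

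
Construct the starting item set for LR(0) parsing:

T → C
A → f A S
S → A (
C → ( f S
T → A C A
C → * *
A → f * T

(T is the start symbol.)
First, augment the grammar with T' → T
I₀ = CLOSURE({ [T' → . T] }):
  [T' → . T] has the dot before T: add [T → . C], [T → . A C A]
  [T → . C] has the dot before C: add [C → . ( f S], [C → . * *]
  [T → . A C A] has the dot before A: add [A → . f A S], [A → . f * T]
No further items can be added.

I₀ = { [A → . f * T], [A → . f A S], [C → . ( f S], [C → . * *], [T → . A C A], [T → . C], [T' → . T] }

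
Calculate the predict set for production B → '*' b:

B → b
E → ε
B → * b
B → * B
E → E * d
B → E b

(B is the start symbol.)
{ '*' }

PREDICT(B → '*' b) = (FIRST(RHS) \ {ε}) ∪ (FOLLOW(B) if ε ∈ FIRST(RHS), i.e. RHS ⇒* ε)
FIRST('*' b) = { '*' }
ε ∉ FIRST('*' b), so FOLLOW(B) is not added.
PREDICT(B → '*' b) = { '*' }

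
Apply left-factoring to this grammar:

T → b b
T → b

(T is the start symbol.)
Left-factoring transforms A → αβ₁ | αβ₂ into A → αA' and A' → β₁ | β₂
(α is the longest common prefix among the alternatives). Repeat until
no nonterminal has two alternatives with a common prefix.

Round 1: T has alternatives sharing prefix 'b'. Introduce T': T → b T'
  Add: T' → b
  Add: T' → ε

No remaining common prefixes — done.

Resulting grammar:
T → b T'
T' → b
T' → ε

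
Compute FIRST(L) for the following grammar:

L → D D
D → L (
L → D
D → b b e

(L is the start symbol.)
{ 'b' }

FIRST sets of the other non-terminals involved (by the same procedure, iterated to a fixed point):
  FIRST(D) = { 'b' }

From L → D D:
  - D is a non-terminal: add FIRST(D) \ {ε} = { 'b' }
    D is not nullable, so stop
From L → D:
  - D is a non-terminal: add FIRST(D) \ {ε} = { 'b' }
    D is not nullable, so stop

Collecting: FIRST(L) = { 'b' }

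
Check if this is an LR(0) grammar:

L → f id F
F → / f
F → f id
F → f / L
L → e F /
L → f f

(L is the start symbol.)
Yes, the grammar is LR(0)

A grammar is LR(0) if no state in the canonical LR(0) collection has:
  - both a shift item (dot before a terminal) and a complete item (shift-reduce conflict), or
  - two or more complete items (reduce-reduce conflict; the accept item [L' → L .] counts as a complete item here).

Augment with L' → L and build the canonical LR(0) collection (I0 = CLOSURE({[L' → . L]}), then GOTO on every symbol after a dot until no new states appear). It has 15 states:
  I0: { [L → . e F /], [L → . f f], [L → . f id F], [L' → . L] }  — shift
  I1: { [L' → L .] }  — accept
  I2: { [F → . / f], [F → . f / L], [F → . f id], [L → e . F /] }  — shift
  I3: { [L → f . f], [L → f . id F] }  — shift
  I4: { [L → f f .] }  — reduce
  I5: { [F → . / f], [F → . f / L], [F → . f id], [L → f id . F] }  — shift
  I6: { [F → / . f] }  — shift
  I7: { [L → f id F .] }  — reduce
  I8: { [F → f . / L], [F → f . id] }  — shift
  I9: { [F → f / . L], [L → . e F /], [L → . f f], [L → . f id F] }  — shift
  I10: { [F → f id .] }  — reduce
  I11: { [F → f / L .] }  — reduce
  I12: { [F → / f .] }  — reduce
  I13: { [L → e F . /] }  — shift
  I14: { [L → e F / .] }  — reduce

Every state is either a pure shift/goto state or contains exactly one complete item and nothing to shift — no conflicts. The grammar is LR(0).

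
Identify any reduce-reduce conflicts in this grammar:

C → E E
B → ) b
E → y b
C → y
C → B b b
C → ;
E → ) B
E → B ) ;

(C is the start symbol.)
A reduce-reduce conflict occurs when an LR(0) state has two complete items [A → α .] and [B → β .] — both call for a reduction, and with no lookahead the parser cannot choose between them.

Augment with C' → C and build the canonical LR(0) collection (I0 = CLOSURE({[C' → . C]}), then GOTO on every symbol after a dot until no new states appear). It has 18 states:
  I0: { [B → . ) b], [C → . ;], [C → . B b b], [C → . E E], [C → . y], [C' → . C], [E → . ) B], [E → . B ) ;], [E → . y b] }  — shift
  I1: { [B → ) . b], [B → . ) b], [E → ) . B] }  — shift
  I2: { [C → ; .] }  — reduce
  I3: { [C → B . b b], [E → B . ) ;] }  — shift
  I4: { [C' → C .] }  — accept
  I5: { [B → . ) b], [C → E . E], [E → . ) B], [E → . B ) ;], [E → . y b] }  — shift
  I6: { [C → y .], [E → y . b] }  — shift, reduce
  I7: { [E → y b .] }  — reduce
  I8: { [E → B . ) ;] }  — shift
  I9: { [C → E E .] }  — reduce
  I10: { [E → y . b] }  — shift
  I11: { [E → B ) . ;] }  — shift
  I12: { [E → B ) ; .] }  — reduce
  I13: { [C → B b . b] }  — shift
  I14: { [C → B b b .] }  — reduce
  I15: { [B → ) . b] }  — shift
  I16: { [E → ) B .] }  — reduce
  I17: { [B → ) b .] }  — reduce

No state contains more than one complete item.

Answer: No reduce-reduce conflicts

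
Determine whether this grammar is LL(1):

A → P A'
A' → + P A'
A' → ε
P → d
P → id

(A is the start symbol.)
Relevant sets:
  FOLLOW(A') = { $ }

For A':
  PREDICT(A' → '+' P A') = { '+' }
  PREDICT(A' → ε) = { $ }
For P:
  PREDICT(P → d) = { 'd' }
  PREDICT(P → id) = { 'id' }
A has a single production, so nothing to check there.

All predict sets are disjoint. The grammar IS LL(1).

Answer: Yes, the grammar is LL(1).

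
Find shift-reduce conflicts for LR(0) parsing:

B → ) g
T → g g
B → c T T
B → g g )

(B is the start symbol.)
No shift-reduce conflicts

A shift-reduce conflict occurs when an LR(0) state has both:
  - a complete (reduce) item [A → α .] (dot at the end), and
  - a shift item [B → β . c γ] (dot before a terminal).

Augment with B' → B and build the canonical LR(0) collection (I0 = CLOSURE({[B' → . B]}), then GOTO on every symbol after a dot until no new states appear). It has 12 states:
  I0: { [B → . ) g], [B → . c T T], [B → . g g )], [B' → . B] }  — shift
  I1: { [B → ) . g] }  — shift
  I2: { [B' → B .] }  — accept
  I3: { [B → c . T T], [T → . g g] }  — shift
  I4: { [B → g . g )] }  — shift
  I5: { [B → g g . )] }  — shift
  I6: { [B → g g ) .] }  — reduce
  I7: { [B → c T . T], [T → . g g] }  — shift
  I8: { [T → g . g] }  — shift
  I9: { [T → g g .] }  — reduce
  I10: { [B → c T T .] }  — reduce
  I11: { [B → ) g .] }  — reduce

No state contains both a complete item and a shift item.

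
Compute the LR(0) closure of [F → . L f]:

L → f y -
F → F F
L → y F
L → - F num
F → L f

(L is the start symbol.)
Start with: [F → . L f]
  [F → . L f] has the dot before L: add [L → . f y -], [L → . y F], [L → . - F num]
No further items can be added.

CLOSURE = { [F → . L f], [L → . - F num], [L → . f y -], [L → . y F] }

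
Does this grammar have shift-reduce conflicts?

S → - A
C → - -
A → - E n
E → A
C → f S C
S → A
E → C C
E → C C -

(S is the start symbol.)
Yes — I14: [E → C C .] vs [E → C C . -]; I16: [C → - - .] vs [A → . - E n]

A shift-reduce conflict occurs when an LR(0) state has both:
  - a complete (reduce) item [A → α .] (dot at the end), and
  - a shift item [B → β . c γ] (dot before a terminal).

Augment with S' → S and build the canonical LR(0) collection (I0 = CLOSURE({[S' → . S]}), then GOTO on every symbol after a dot until no new states appear). It has 18 states:
  I0: { [A → . - E n], [S → . - A], [S → . A], [S' → . S] }  — shift
  I1: { [A → - . E n], [A → . - E n], [C → . - -], [C → . f S C], [E → . A], [E → . C C -], [E → . C C], [S → - . A] }  — shift
  I2: { [S → A .] }  — reduce
  I3: { [S' → S .] }  — accept
  I4: { [A → - . E n], [A → . - E n], [C → - . -], [C → . - -], [C → . f S C], [E → . A], [E → . C C -], [E → . C C] }  — shift
  I5: { [E → A .], [S → - A .] }  — 2 reduces
  I6: { [C → . - -], [C → . f S C], [E → C . C -], [E → C . C] }  — shift
  I7: { [A → - E . n] }  — shift
  I8: { [A → . - E n], [C → f . S C], [S → . - A], [S → . A] }  — shift
  I9: { [C → . - -], [C → . f S C], [C → f S . C] }  — shift
  I10: { [C → - . -] }  — shift
  I11: { [C → f S C .] }  — reduce
  I12: { [C → - - .] }  — reduce
  I13: { [A → - E n .] }  — reduce
  I14: { [E → C C . -], [E → C C .] }  — shift, reduce
  I15: { [E → C C - .] }  — reduce
  I16: { [A → - . E n], [A → . - E n], [C → - - .], [C → - . -], [C → . - -], [C → . f S C], [E → . A], [E → . C C -], [E → . C C] }  — shift, reduce
  I17: { [E → A .] }  — reduce

I14 contains reduce item [E → C C .] and shift item [E → C C . -] — shift-reduce conflict.
I16 contains reduce item [C → - - .] and shift items [A → . - E n], [C → . - -], [C → - . -], [C → . f S C] — shift-reduce conflict.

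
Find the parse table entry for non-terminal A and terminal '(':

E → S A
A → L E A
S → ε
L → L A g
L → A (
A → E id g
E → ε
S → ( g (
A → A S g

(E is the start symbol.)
A → L E A, A → E id g, A → A S g

To find M[A, '('], we find productions for A where '(' is in the predict set (PREDICT(N → α) = (FIRST(α) \ {ε}) ∪ (FOLLOW(N) if α ⇒* ε)).

Relevant sets:
  FIRST(L) = { '(', 'id' }
  FIRST(E) = { '(', 'id', ε }
  FIRST(A) = { '(', 'id' }

A → L E A: PREDICT = { '(', 'id' }
  '(' is in predict set, so this production goes in M[A, '(']
A → E id g: PREDICT = { '(', 'id' }
  '(' is in predict set, so this production goes in M[A, '(']
A → A S g: PREDICT = { '(', 'id' }
  '(' is in predict set, so this production goes in M[A, '(']

M[A, '('] = A → L E A, A → E id g, A → A S g  (a multiply-defined cell — the grammar is not LL(1))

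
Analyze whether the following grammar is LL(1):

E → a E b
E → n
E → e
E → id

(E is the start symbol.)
Yes, the grammar is LL(1).

For E:
  PREDICT(E → a E b) = { 'a' }
  PREDICT(E → n) = { 'n' }
  PREDICT(E → e) = { 'e' }
  PREDICT(E → id) = { 'id' }

All predict sets are disjoint. The grammar IS LL(1).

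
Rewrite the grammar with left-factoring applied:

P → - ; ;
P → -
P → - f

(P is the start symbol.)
Left-factoring transforms A → αβ₁ | αβ₂ into A → αA' and A' → β₁ | β₂
(α is the longest common prefix among the alternatives). Repeat until
no nonterminal has two alternatives with a common prefix.

Round 1: P has alternatives sharing prefix '-'. Introduce P': P → - P'
  Add: P' → ; ;
  Add: P' → ε
  Add: P' → f

No remaining common prefixes — done.

Resulting grammar:
P → - P'
P' → ; ;
P' → ε
P' → f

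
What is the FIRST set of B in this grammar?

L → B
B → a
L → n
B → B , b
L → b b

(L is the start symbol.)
From B → a:
  - a is a terminal: add 'a' and stop
From B → B , b:
  - B is the symbol being defined: contributes nothing new
    B is not nullable, so stop

Collecting: FIRST(B) = { 'a' }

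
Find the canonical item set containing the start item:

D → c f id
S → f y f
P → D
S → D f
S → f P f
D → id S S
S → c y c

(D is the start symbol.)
{ [D → . c f id], [D → . id S S], [D' → . D] }

First, augment the grammar with D' → D
I₀ = CLOSURE({ [D' → . D] }):
  [D' → . D] has the dot before D: add [D → . c f id], [D → . id S S]
No further items can be added.

I₀ = { [D → . c f id], [D → . id S S], [D' → . D] }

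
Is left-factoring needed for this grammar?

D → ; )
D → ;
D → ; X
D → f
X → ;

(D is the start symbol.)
Yes, D has productions with common prefix ';'

Left-factoring is needed when two productions for the same non-terminal
share a common prefix on the right-hand side.

Productions for D:
  D → ; )
  D → ;
  D → ; X
  D → f

Found common prefix ';' in productions for D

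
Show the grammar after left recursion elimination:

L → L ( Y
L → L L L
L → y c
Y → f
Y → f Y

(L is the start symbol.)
L is directly left-recursive. The standard transformation for
  A → A α₁ | ... | A α_m | β₁ | ... | β_n
is
  A  → β₁ A' | ... | β_n A'
  A' → α₁ A' | ... | α_m A' | ε

L → y c becomes L → y c L'
L → L ( Y becomes L' → ( Y L'
L → L L L becomes L' → L L L'
Add L' → ε

Productions for other non-terminals are unchanged:
  Y → f
  Y → f Y

Resulting grammar:
L → y c L'
L' → ( Y L'
L' → L L L'
L' → ε
Y → f
Y → f Y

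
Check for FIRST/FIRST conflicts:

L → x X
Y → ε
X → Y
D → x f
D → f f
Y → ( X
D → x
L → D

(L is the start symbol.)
A FIRST/FIRST conflict occurs when two productions N → α and N → β for the same non-terminal have FIRST(α) ∩ FIRST(β) ≠ ∅ (with ε ∈ FIRST of a nullable right-hand side, so two nullable alternatives also conflict).

FIRST sets of the non-terminals at (or reachable through a nullable prefix from) the front of some alternative:
  FIRST(D) = { 'f', 'x' }

Productions for L:
  L → x X: FIRST = { 'x' }
  L → D: FIRST = { 'f', 'x' }
Productions for Y:
  Y → ε: FIRST = { ε }
  Y → ( X: FIRST = { '(' }
Productions for D:
  D → x f: FIRST = { 'x' }
  D → f f: FIRST = { 'f' }
  D → x: FIRST = { 'x' }
X has only one production, so no FIRST/FIRST conflict is possible there.

Conflict for L: L → x X and L → D
  Overlap: { 'x' }
Conflict for D: D → x f and D → x
  Overlap: { 'x' }

Answer: Yes. L → x X / L → D on { 'x' }; D → x f / D → x on { 'x' }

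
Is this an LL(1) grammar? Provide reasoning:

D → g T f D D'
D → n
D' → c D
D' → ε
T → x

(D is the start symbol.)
No. Predict set conflict for D': { 'c' }

A grammar is LL(1) if for each non-terminal N with multiple productions, the predict sets of those productions are pairwise disjoint, where PREDICT(N → α) = (FIRST(α) \ {ε}) ∪ (FOLLOW(N) if α ⇒* ε).

Relevant sets:
  FOLLOW(D') = { $, 'c' }

For D:
  PREDICT(D → g T f D D') = { 'g' }
  PREDICT(D → n) = { 'n' }
For D':
  PREDICT(D' → c D) = { 'c' }
  PREDICT(D' → ε) = { $, 'c' }
T has a single production, so nothing to check there.

Conflict found: Predict set conflict for D': { 'c' }
The grammar is NOT LL(1).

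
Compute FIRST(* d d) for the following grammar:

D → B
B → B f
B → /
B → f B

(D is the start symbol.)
To compute FIRST(* d d), process the symbols left to right:
Symbol * is a terminal. Add '*' and stop.
FIRST(* d d) = { '*' }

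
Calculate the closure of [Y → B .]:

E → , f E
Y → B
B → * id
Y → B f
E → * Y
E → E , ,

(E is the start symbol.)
{ [Y → B .] }

To compute CLOSURE, for each item [A → α.Bβ] where B is a non-terminal, add [B → .γ] for all productions B → γ; repeat for the newly added items until nothing changes.

Start with: [Y → B .]
The dot is at the end, so nothing is added.

CLOSURE = { [Y → B .] }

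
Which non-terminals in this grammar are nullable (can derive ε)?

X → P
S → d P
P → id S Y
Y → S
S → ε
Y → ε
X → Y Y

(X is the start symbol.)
{ 'S', 'X', 'Y' }

A non-terminal is nullable if it can derive ε (the empty string): either it has an ε-production, or it has a production whose right-hand side consists entirely of nullable non-terminals.

ε-productions: S → ε, Y → ε
So S, Y are immediately nullable.
X → Y Y: every symbol on the right is nullable, so X is nullable too.
No further non-terminal can be added: every production for the remaining non-terminals contains a terminal or a non-nullable non-terminal.
Nullable = { 'S', 'X', 'Y' }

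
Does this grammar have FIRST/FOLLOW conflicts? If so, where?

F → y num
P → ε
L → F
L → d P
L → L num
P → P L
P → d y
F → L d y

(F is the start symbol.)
Yes. P → P L with FOLLOW(P) on { 'd', 'y' }; P → d y with FOLLOW(P) on { 'd' }

Nullable non-terminals: P.
FIRST sets used below: FIRST(P) = { 'd', 'y', ε }, FIRST(L) = { 'd', 'y' }

P: nullable alternative(s) P → ε; FOLLOW(P) = { 'd', 'num', 'y' }
  P → ε: FIRST \ {ε} = { } — this is the only nullable alternative, skip
  P → P L: FIRST \ {ε} = { 'd', 'y' } — overlaps FOLLOW(P) on { 'd', 'y' }: CONFLICT
  P → d y: FIRST \ {ε} = { 'd' } — overlaps FOLLOW(P) on { 'd' }: CONFLICT

F, L have no nullable alternative, so no FIRST/FOLLOW check is needed there.

So the grammar has 2 FIRST/FOLLOW conflicts (marked CONFLICT above).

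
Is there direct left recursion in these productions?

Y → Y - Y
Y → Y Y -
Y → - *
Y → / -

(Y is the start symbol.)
Y → Y - Y: LEFT RECURSIVE (starts with Y)
Y → Y Y -: LEFT RECURSIVE (starts with Y)
Y → - *: starts with '-'
Y → / -: starts with '/'

The grammar has direct left recursion on: Y.

Answer: Yes, Y is left-recursive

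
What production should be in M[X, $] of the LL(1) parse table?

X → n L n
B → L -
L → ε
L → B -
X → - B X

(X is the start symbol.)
Empty (error entry)

To find M[X, $], we find productions for X where $ is in the predict set (PREDICT(N → α) = (FIRST(α) \ {ε}) ∪ (FOLLOW(N) if α ⇒* ε)).

X → n L n: PREDICT = { 'n' }
X → - B X: PREDICT = { '-' }

M[X, $] is empty (no production applies)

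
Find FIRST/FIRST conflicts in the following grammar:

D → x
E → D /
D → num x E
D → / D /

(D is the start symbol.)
A FIRST/FIRST conflict occurs when two productions N → α and N → β for the same non-terminal have FIRST(α) ∩ FIRST(β) ≠ ∅ (with ε ∈ FIRST of a nullable right-hand side, so two nullable alternatives also conflict).

Productions for D:
  D → x: FIRST = { 'x' }
  D → num x E: FIRST = { 'num' }
  D → / D /: FIRST = { '/' }
E has only one production, so no FIRST/FIRST conflict is possible there.

All alternatives of each non-terminal have pairwise disjoint FIRST sets.

Answer: No FIRST/FIRST conflicts.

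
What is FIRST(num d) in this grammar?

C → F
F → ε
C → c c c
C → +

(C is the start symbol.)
To compute FIRST(num d), process the symbols left to right:
Symbol num is a terminal. Add 'num' and stop.
FIRST(num d) = { 'num' }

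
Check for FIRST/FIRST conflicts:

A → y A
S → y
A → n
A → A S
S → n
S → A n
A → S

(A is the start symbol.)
A FIRST/FIRST conflict occurs when two productions N → α and N → β for the same non-terminal have FIRST(α) ∩ FIRST(β) ≠ ∅ (with ε ∈ FIRST of a nullable right-hand side, so two nullable alternatives also conflict).

FIRST sets of the non-terminals at (or reachable through a nullable prefix from) the front of some alternative:
  FIRST(A) = { 'n', 'y' }
  FIRST(S) = { 'n', 'y' }

Productions for A:
  A → y A: FIRST = { 'y' }
  A → n: FIRST = { 'n' }
  A → A S: FIRST = { 'n', 'y' }
  A → S: FIRST = { 'n', 'y' }
Productions for S:
  S → y: FIRST = { 'y' }
  S → n: FIRST = { 'n' }
  S → A n: FIRST = { 'n', 'y' }

Conflict for A: A → y A and A → A S
  Overlap: { 'y' }
Conflict for A: A → y A and A → S
  Overlap: { 'y' }
Conflict for A: A → n and A → A S
  Overlap: { 'n' }
Conflict for A: A → n and A → S
  Overlap: { 'n' }
Conflict for A: A → A S and A → S
  Overlap: { 'n', 'y' }
Conflict for S: S → y and S → A n
  Overlap: { 'y' }
Conflict for S: S → n and S → A n
  Overlap: { 'n' }

Answer: Yes. A → y A / A → A S on { 'y' }; A → y A / A → S on { 'y' }; A → n / A → A S on { 'n' }; A → n / A → S on { 'n' }; A → A S / A → S on { 'n', 'y' }; S → y / S → A n on { 'y' }; S → n / S → A n on { 'n' }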